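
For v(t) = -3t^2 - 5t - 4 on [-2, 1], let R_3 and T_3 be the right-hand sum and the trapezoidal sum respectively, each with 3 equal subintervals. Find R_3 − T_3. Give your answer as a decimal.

R_3 = -18.
T_3 = -15.
R_3 − T_3 = -3.

-3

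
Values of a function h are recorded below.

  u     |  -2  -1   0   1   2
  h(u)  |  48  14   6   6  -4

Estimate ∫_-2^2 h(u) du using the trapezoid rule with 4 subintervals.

48

Δu = 1.
T_4 = (1/2)·[48 + 2·14 + 2·6 + 2·6 + (-4)] = 48.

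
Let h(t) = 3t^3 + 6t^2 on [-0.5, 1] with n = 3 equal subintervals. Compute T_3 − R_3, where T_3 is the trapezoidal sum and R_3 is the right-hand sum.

-1.96875

T_3 = 3.46875.
R_3 = 5.4375.
T_3 − R_3 = -1.96875.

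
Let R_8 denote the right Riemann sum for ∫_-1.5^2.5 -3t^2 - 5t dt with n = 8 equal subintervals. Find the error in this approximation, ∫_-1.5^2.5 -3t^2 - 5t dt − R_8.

8.5

Exact integral: ∫_-1.5^2.5 f(t) dt = -29.
R_8 = -37.5.
Error = -29 − (-37.5) = 8.5.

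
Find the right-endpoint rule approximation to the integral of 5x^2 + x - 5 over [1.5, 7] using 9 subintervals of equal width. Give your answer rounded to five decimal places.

Δx = (7 − 1.5)/9 = 11/18.
Right endpoints: 19/9, 49/18, 10/3, 71/18, 41/9, 31/6, 52/9, 115/18, 7.
f(19/9) = 1571/81, f(49/18) = 11267/324, f(10/3) = 485/9, f(71/18) = 24863/324, f(41/9) = 8369/81, f(31/6) = 4811/36, f(52/9) = 13583/81, f(115/18) = 66575/324, f(7) = 247.
Sum = Δx · [f(19/9) + f(49/18) + f(10/3) + ...].
Sum ≈ 636.73251.

636.73251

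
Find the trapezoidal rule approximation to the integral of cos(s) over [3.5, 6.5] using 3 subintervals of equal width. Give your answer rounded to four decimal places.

0.5179

Δs = (6.5 − 3.5)/3 = 1.
f(3.5) ≈ -0.9365, f(4.5) ≈ -0.2108, f(5.5) ≈ 0.7087, f(6.5) ≈ 0.9766.
T_3 = (Δs/2)·[f(s_0) + 2f(s_1) + 2f(s_2) + f(s_3)].
Sum ≈ 0.5179.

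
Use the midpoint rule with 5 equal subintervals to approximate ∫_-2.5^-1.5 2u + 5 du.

1

Δu = (-1.5 − (-2.5))/5 = 0.2.
Midpoints: -2.4, -2.2, -2, -1.8, -1.6.
f(-2.4) = 0.2, f(-2.2) = 0.6, f(-2) = 1, f(-1.8) = 1.4, f(-1.6) = 1.8.
Sum = Δu · [f(-2.4) + f(-2.2) + f(-2) + f(-1.8) + f(-1.6)].
Sum = 1.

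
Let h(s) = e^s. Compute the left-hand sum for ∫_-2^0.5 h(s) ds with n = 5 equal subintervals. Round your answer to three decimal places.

1.166

Δs = (0.5 − (-2))/5 = 0.5.
Left endpoints: -2, -1.5, -1, -0.5, 0.
h(-2) ≈ 0.135, h(-1.5) ≈ 0.223, h(-1) ≈ 0.368, h(-0.5) ≈ 0.607, h(0) ≈ 1.000.
Sum = Δs · [h(-2) + h(-1.5) + h(-1) + h(-0.5) + h(0)].
Sum ≈ 1.166.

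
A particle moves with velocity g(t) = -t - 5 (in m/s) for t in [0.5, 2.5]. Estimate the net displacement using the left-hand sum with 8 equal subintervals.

-12.75

Δt = (2.5 − 0.5)/8 = 0.25.
Left endpoints: 0.5, 0.75, 1, 1.25, 1.5, 1.75, 2, 2.25.
g(0.5) = -5.5, g(0.75) = -5.75, g(1) = -6, g(1.25) = -6.25, g(1.5) = -6.5, g(1.75) = -6.75, g(2) = -7, g(2.25) = -7.25.
Sum = Δt · [g(0.5) + g(0.75) + g(1) + ...].
Sum = -12.75.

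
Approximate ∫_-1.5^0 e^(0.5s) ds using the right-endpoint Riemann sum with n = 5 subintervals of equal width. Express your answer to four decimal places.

1.1364

Δs = (0 − (-1.5))/5 = 0.3.
Right endpoints: -1.2, -0.9, -0.6, -0.3, 0.
f(-1.2) ≈ 0.5488, f(-0.9) ≈ 0.6376, f(-0.6) ≈ 0.7408, f(-0.3) ≈ 0.8607, f(0) ≈ 1.0000.
Sum = Δs · [f(-1.2) + f(-0.9) + f(-0.6) + f(-0.3) + f(0)].
Sum ≈ 1.1364.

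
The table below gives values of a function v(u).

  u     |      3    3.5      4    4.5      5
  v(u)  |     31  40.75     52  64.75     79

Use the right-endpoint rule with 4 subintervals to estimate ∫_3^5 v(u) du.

118.25

Δu = 0.5.
Sum = 0.5·[40.75 + 52 + 64.75 + 79] = 118.25.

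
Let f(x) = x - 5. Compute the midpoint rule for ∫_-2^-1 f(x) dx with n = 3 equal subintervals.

-6.5

Δx = (-1 − (-2))/3 = 1/3.
Midpoints: -11/6, -1.5, -7/6.
f(-11/6) = -41/6, f(-1.5) = -6.5, f(-7/6) = -37/6.
Sum = Δx · [f(-11/6) + f(-1.5) + f(-7/6)].
Sum = -6.5.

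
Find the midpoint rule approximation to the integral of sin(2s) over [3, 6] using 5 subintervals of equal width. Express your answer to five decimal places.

Δs = (6 − 3)/5 = 0.6.
Midpoints: 3.3, 3.9, 4.5, 5.1, 5.7.
f(3.3) ≈ 0.31154, f(3.9) ≈ 0.99854, f(4.5) ≈ 0.41212, f(5.1) ≈ -0.69987, f(5.7) ≈ -0.91933.
Sum = Δs · [f(3.3) + f(3.9) + f(4.5) + f(5.1) + f(5.7)].
Sum ≈ 0.06180.

0.06180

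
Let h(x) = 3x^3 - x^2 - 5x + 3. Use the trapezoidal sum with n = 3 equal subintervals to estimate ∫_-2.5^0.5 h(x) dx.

Δx = (0.5 − (-2.5))/3 = 1.
h(-2.5) = -37.625, h(-1.5) = -1.875, h(-0.5) = 4.875, h(0.5) = 0.625.
T_3 = (Δx/2)·[h(x_0) + 2h(x_1) + 2h(x_2) + h(x_3)].
Sum = -15.5.

-15.5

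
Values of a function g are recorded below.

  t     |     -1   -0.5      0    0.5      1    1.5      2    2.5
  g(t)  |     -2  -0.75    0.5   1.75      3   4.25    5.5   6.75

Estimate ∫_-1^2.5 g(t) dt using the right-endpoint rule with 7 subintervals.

10.5

Δt = 0.5.
Sum = 0.5·[(-0.75) + 0.5 + 1.75 + 3 + 4.25 + 5.5 + 6.75] = 10.5.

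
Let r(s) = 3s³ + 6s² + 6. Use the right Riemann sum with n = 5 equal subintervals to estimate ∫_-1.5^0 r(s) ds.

Δs = (0 − (-1.5))/5 = 0.3.
Right endpoints: -1.2, -0.9, -0.6, -0.3, 0.
r(-1.2) = 9.456, r(-0.9) = 8.673, r(-0.6) = 7.512, r(-0.3) = 6.459, r(0) = 6.
Sum = Δs · [r(-1.2) + r(-0.9) + r(-0.6) + r(-0.3) + r(0)].
Sum = 11.43.

11.43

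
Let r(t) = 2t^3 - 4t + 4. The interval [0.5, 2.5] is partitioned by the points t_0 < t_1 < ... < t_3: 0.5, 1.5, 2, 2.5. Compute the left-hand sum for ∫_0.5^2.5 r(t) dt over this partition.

10.625

Subinterval widths: 1, 0.5, 0.5.
Left endpoints: 0.5, 1.5, 2.
r(0.5) = 2.25, r(1.5) = 4.75, r(2) = 12.
Sum = Σ Δt_i · r(t_i).
Sum = 10.625.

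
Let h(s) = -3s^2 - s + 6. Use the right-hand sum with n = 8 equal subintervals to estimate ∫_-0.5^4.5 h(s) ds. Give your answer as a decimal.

-92.5390625

Δs = (4.5 − (-0.5))/8 = 0.625.
Right endpoints: 0.125, 0.75, 1.375, 2, 2.625, 3.25, 3.875, 4.5.
h(0.125) = 5.828125, h(0.75) = 3.5625, h(1.375) = -1.046875, h(2) = -8, h(2.625) = -17.296875, h(3.25) = -28.9375, h(3.875) = -42.921875, h(4.5) = -59.25.
Sum = Δs · [h(0.125) + h(0.75) + h(1.375) + ...].
Sum = -92.5390625.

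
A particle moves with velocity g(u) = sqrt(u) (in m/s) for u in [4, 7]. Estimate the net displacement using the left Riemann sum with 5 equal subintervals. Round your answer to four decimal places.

6.8180

Δu = (7 − 4)/5 = 0.6.
Left endpoints: 4, 4.6, 5.2, 5.8, 6.4.
g(4) ≈ 2.0000, g(4.6) ≈ 2.1448, g(5.2) ≈ 2.2804, g(5.8) ≈ 2.4083, g(6.4) ≈ 2.5298.
Sum = Δu · [g(4) + g(4.6) + g(5.2) + g(5.8) + g(6.4)].
Sum ≈ 6.8180.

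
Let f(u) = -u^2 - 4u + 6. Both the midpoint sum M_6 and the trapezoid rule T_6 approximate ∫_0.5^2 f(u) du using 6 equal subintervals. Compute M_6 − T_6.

M_6 = -1.1171875.
T_6 = -1.140625.
M_6 − T_6 = 0.0234375.

0.0234375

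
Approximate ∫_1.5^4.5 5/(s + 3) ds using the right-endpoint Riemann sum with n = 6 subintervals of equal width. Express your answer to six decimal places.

Δs = (4.5 − 1.5)/6 = 0.5.
Right endpoints: 2, 2.5, 3, 3.5, 4, 4.5.
f(2) = 1, f(2.5) = 10/11, f(3) = 5/6, f(3.5) = 10/13, f(4) = 5/7, f(4.5) = 2/3.
Sum = Δs · [f(2) + f(2.5) + f(3) + ...].
Sum ≈ 2.446304.

2.446304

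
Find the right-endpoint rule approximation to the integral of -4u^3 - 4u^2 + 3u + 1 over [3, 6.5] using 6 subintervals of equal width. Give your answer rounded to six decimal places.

-2317.587384

Δu = (6.5 − 3)/6 = 7/12.
Right endpoints: 43/12, 25/6, 4.75, 16/3, 71/12, 6.5.
f(43/12) = -96619/432, f(25/6) = -9323/27, f(4.75) = -503.6875, f(16/3) = -18997/27, f(71/12) = -410303/432, f(6.5) = -1247.
Sum = Δu · [f(43/12) + f(25/6) + f(4.75) + ...].
Sum ≈ -2317.587384.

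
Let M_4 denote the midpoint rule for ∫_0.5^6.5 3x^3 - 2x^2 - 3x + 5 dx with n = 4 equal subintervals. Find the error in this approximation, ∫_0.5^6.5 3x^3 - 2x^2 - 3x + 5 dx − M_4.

Exact integral: ∫_0.5^6.5 f(x) dx = 1122.75.
M_4 = 1089.5625.
Error = 1122.75 − 1089.5625 = 33.1875.

33.1875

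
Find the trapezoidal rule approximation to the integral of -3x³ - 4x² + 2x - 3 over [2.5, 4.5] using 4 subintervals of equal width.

Δx = (4.5 − 2.5)/4 = 0.5.
f(2.5) = -69.875, f(3) = -114, f(3.5) = -173.625, f(4) = -251, f(4.5) = -348.375.
T_4 = (Δx/2)·[f(x_0) + 2f(x_1) + 2f(x_2) + 2f(x_3) + f(x_4)].
Sum = -373.875.

-373.875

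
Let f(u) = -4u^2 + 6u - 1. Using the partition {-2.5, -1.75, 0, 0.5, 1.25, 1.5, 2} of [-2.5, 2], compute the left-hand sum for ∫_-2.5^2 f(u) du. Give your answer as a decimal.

-72.5

Subinterval widths: 0.75, 1.75, 0.5, 0.75, 0.25, 0.5.
Left endpoints: -2.5, -1.75, 0, 0.5, 1.25, 1.5.
f(-2.5) = -41, f(-1.75) = -23.75, f(0) = -1, f(0.5) = 1, f(1.25) = 0.25, f(1.5) = -1.
Sum = Σ Δu_i · f(u_i).
Sum = -72.5.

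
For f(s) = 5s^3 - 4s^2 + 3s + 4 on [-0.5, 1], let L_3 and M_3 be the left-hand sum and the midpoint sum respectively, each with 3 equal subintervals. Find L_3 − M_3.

L_3 = 5.
M_3 = 6.8046875.
L_3 − M_3 = -1.8046875.

-1.8046875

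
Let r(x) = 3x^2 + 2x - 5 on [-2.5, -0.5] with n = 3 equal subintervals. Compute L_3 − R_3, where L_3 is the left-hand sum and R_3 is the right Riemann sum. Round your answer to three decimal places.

9.333

L_3 ≈ 4.61111.
R_3 ≈ -4.72222.
L_3 − R_3 ≈ 9.333.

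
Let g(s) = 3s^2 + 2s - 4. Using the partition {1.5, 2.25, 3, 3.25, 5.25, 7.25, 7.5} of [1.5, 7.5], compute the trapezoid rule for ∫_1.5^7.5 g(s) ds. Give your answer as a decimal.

456.9375

Subinterval widths: 0.75, 0.75, 0.25, 2, 2, 0.25.
g(1.5) = 5.75, g(2.25) = 15.6875, g(3) = 29, g(3.25) = 34.1875, g(5.25) = 89.1875, g(7.25) = 168.1875, g(7.5) = 179.75.
On each subinterval the trapezoid contributes (Δs_i/2)·[g(s_{i-1}) + g(s_i)].
Sum = 456.9375.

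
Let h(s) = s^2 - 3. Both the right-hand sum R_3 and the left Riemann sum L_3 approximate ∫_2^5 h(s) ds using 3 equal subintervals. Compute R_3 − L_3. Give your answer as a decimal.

21

R_3 = 41.
L_3 = 20.
R_3 − L_3 = 21.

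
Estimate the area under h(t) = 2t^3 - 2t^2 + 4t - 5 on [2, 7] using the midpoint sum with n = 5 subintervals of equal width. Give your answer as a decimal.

1023.75

Δt = (7 − 2)/5 = 1.
Midpoints: 2.5, 3.5, 4.5, 5.5, 6.5.
h(2.5) = 23.75, h(3.5) = 70.25, h(4.5) = 154.75, h(5.5) = 289.25, h(6.5) = 485.75.
Sum = Δt · [h(2.5) + h(3.5) + h(4.5) + h(5.5) + h(6.5)].
Sum = 1023.75.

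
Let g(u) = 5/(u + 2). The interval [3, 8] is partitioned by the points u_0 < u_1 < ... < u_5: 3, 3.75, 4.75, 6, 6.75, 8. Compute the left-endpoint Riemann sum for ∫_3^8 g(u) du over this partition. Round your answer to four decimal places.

3.7285

Subinterval widths: 0.75, 1, 1.25, 0.75, 1.25.
Left endpoints: 3, 3.75, 4.75, 6, 6.75.
g(3) = 1, g(3.75) = 20/23, g(4.75) = 20/27, g(6) = 0.625, g(6.75) = 4/7.
Sum = Σ Δu_i · g(u_i).
Sum ≈ 3.7285.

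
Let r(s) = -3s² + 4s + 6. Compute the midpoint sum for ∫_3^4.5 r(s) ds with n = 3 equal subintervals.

-32.53125

Δs = (4.5 − 3)/3 = 0.5.
Midpoints: 3.25, 3.75, 4.25.
r(3.25) = -12.6875, r(3.75) = -21.1875, r(4.25) = -31.1875.
Sum = Δs · [r(3.25) + r(3.75) + r(4.25)].
Sum = -32.53125.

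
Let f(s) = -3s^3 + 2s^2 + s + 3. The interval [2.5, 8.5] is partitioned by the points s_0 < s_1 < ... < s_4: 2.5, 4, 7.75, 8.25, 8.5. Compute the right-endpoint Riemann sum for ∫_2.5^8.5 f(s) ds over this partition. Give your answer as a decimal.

-6165.59765625

Subinterval widths: 1.5, 3.75, 0.5, 0.25.
Right endpoints: 4, 7.75, 8.25, 8.5.
f(4) = -153, f(7.75) = -1265.578125, f(8.25) = -1537.171875, f(8.5) = -1686.375.
Sum = Σ Δs_i · f(s_i).
Sum = -6165.59765625.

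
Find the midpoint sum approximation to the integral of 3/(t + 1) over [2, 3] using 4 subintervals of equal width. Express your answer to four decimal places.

0.8627

Δt = (3 − 2)/4 = 0.25.
Midpoints: 2.125, 2.375, 2.625, 2.875.
f(2.125) = 0.96, f(2.375) = 8/9, f(2.625) = 24/29, f(2.875) = 24/31.
Sum = Δt · [f(2.125) + f(2.375) + f(2.625) + f(2.875)].
Sum ≈ 0.8627.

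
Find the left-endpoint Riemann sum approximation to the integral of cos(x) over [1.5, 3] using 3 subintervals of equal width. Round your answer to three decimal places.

Δx = (3 − 1.5)/3 = 0.5.
Left endpoints: 1.5, 2, 2.5.
f(1.5) ≈ 0.071, f(2) ≈ -0.416, f(2.5) ≈ -0.801.
Sum = Δx · [f(1.5) + f(2) + f(2.5)].
Sum ≈ -0.573.

-0.573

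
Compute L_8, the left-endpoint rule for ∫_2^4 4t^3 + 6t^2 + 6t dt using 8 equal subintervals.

Δt = (4 − 2)/8 = 0.25.
Left endpoints: 2, 2.25, 2.5, 2.75, 3, 3.25, 3.5, 3.75.
f(2) = 68, f(2.25) = 89.4375, f(2.5) = 115, f(2.75) = 145.0625, f(3) = 180, f(3.25) = 220.1875, f(3.5) = 266, f(3.75) = 317.8125.
Sum = Δt · [f(2) + f(2.25) + f(2.5) + ...].
Sum = 350.375.

350.375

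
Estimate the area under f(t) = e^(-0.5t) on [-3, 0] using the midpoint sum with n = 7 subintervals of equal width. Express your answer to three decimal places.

Δt = (0 − (-3))/7 = 3/7.
Midpoints: -39/14, -33/14, -27/14, -1.5, -15/14, -9/14, -3/14.
f(-39/14) ≈ 4.026, f(-33/14) ≈ 3.250, f(-27/14) ≈ 2.623, f(-1.5) ≈ 2.117, f(-15/14) ≈ 1.709, f(-9/14) ≈ 1.379, f(-3/14) ≈ 1.113.
Sum = Δt · [f(-39/14) + f(-33/14) + f(-27/14) + ...].
Sum ≈ 6.950.

6.950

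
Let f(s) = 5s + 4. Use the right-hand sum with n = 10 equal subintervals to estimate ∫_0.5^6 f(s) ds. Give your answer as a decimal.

Δs = (6 − 0.5)/10 = 0.55.
Right endpoints: 1.05, 1.6, 2.15, 2.7, 3.25, 3.8, 4.35, 4.9, 5.45, 6.
f(1.05) = 9.25, f(1.6) = 12, f(2.15) = 14.75, f(2.7) = 17.5, f(3.25) = 20.25, f(3.8) = 23, f(4.35) = 25.75, f(4.9) = 28.5, f(5.45) = 31.25, f(6) = 34.
Sum = Δs · [f(1.05) + f(1.6) + f(2.15) + ...].
Sum = 118.9375.

118.9375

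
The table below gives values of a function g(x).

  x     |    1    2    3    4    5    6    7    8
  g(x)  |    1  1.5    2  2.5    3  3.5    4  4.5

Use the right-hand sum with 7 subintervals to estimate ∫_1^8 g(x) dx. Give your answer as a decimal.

Δx = 1.
Sum = 1·[1.5 + 2 + 2.5 + 3 + 3.5 + 4 + 4.5] = 21.

21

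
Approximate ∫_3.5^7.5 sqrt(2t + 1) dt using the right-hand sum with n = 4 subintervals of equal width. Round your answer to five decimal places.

14.36804

Δt = (7.5 − 3.5)/4 = 1.
Right endpoints: 4.5, 5.5, 6.5, 7.5.
f(4.5) ≈ 3.16228, f(5.5) ≈ 3.46410, f(6.5) ≈ 3.74166, f(7.5) ≈ 4.00000.
Sum = Δt · [f(4.5) + f(5.5) + f(6.5) + f(7.5)].
Sum ≈ 14.36804.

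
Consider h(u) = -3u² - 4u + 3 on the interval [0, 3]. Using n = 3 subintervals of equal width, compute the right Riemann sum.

-57

Δu = (3 − 0)/3 = 1.
Right endpoints: 1, 2, 3.
h(1) = -4, h(2) = -17, h(3) = -36.
Sum = Δu · [h(1) + h(2) + h(3)].
Sum = -57.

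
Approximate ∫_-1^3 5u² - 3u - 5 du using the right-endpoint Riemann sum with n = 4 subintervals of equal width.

32

Δu = (3 − (-1))/4 = 1.
Right endpoints: 0, 1, 2, 3.
f(0) = -5, f(1) = -3, f(2) = 9, f(3) = 31.
Sum = Δu · [f(0) + f(1) + f(2) + f(3)].
Sum = 32.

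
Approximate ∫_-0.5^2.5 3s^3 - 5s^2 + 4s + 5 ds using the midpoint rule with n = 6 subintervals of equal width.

Δs = (2.5 − (-0.5))/6 = 0.5.
Midpoints: -0.25, 0.25, 0.75, 1.25, 1.75, 2.25.
f(-0.25) = 3.640625, f(0.25) = 5.734375, f(0.75) = 6.453125, f(1.25) = 8.046875, f(1.75) = 12.765625, f(2.25) = 22.859375.
Sum = Δs · [f(-0.25) + f(0.25) + f(0.75) + ...].
Sum = 29.75.

29.75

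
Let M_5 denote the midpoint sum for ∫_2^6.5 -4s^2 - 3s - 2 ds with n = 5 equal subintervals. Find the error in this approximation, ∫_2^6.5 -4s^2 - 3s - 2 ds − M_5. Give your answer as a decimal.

-1.215

Exact integral: ∫_2^6.5 f(s) ds = -421.875.
M_5 = -420.66.
Error = -421.875 − (-420.66) = -1.215.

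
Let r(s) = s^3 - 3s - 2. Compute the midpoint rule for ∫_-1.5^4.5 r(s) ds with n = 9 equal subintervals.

61.25

Δs = (4.5 − (-1.5))/9 = 2/3.
Midpoints: -7/6, -0.5, 1/6, 5/6, 1.5, 13/6, 17/6, 3.5, 25/6.
r(-7/6) = -19/216, r(-0.5) = -0.625, r(1/6) = -539/216, r(5/6) = -847/216, r(1.5) = -3.125, r(13/6) = 361/216, r(17/6) = 2645/216, r(3.5) = 30.375, r(25/6) = 12493/216.
Sum = Δs · [r(-7/6) + r(-0.5) + r(1/6) + ...].
Sum = 61.25.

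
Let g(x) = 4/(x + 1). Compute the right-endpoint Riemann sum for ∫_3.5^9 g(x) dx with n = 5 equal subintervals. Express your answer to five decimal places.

2.94092

Δx = (9 − 3.5)/5 = 1.1.
Right endpoints: 4.6, 5.7, 6.8, 7.9, 9.
g(4.6) = 5/7, g(5.7) = 40/67, g(6.8) = 20/39, g(7.9) = 40/89, g(9) = 0.4.
Sum = Δx · [g(4.6) + g(5.7) + g(6.8) + g(7.9) + g(9)].
Sum ≈ 2.94092.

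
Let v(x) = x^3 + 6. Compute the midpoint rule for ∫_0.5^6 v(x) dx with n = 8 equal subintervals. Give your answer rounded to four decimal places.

Δx = (6 − 0.5)/8 = 0.6875.
Midpoints: 0.84375, 1.53125, 2.21875, 2.90625, 3.59375, 4.28125, 4.96875, 5.65625.
v(0.84375) = 216291/32768, v(1.53125) = 314257/32768, v(2.21875) = 554519/32768, v(2.90625) = 1000965/32768, v(3.59375) = 1717483/32768, v(4.28125) = 2767961/32768, v(4.96875) = 4216287/32768, v(5.65625) = 6126349/32768.
Sum = Δx · [v(0.84375) + v(1.53125) + v(2.21875) + ...].
Sum ≈ 354.8722.

354.8722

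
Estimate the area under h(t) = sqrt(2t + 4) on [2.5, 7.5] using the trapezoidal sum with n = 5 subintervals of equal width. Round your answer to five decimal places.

Δt = (7.5 − 2.5)/5 = 1.
h(2.5) ≈ 3.00000, h(3.5) ≈ 3.31662, h(4.5) ≈ 3.60555, h(5.5) ≈ 3.87298, h(6.5) ≈ 4.12311, h(7.5) ≈ 4.35890.
T_5 = (Δt/2)·[h(t_0) + 2h(t_1) + ... + 2h(t_{4}) + h(t_5)].
Sum ≈ 18.59771.

18.59771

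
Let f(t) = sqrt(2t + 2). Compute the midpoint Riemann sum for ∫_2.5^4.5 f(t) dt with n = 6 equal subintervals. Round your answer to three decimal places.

5.988

Δt = (4.5 − 2.5)/6 = 1/3.
Midpoints: 8/3, 3, 10/3, 11/3, 4, 13/3.
f(8/3) ≈ 2.708, f(3) ≈ 2.828, f(10/3) ≈ 2.944, f(11/3) ≈ 3.055, f(4) ≈ 3.162, f(13/3) ≈ 3.266.
Sum = Δt · [f(8/3) + f(3) + f(10/3) + ...].
Sum ≈ 5.988.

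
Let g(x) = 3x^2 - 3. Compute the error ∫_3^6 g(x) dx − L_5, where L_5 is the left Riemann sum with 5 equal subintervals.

23.76

Exact integral: ∫_3^6 g(x) dx = 180.
L_5 = 156.24.
Error = 180 − 156.24 = 23.76.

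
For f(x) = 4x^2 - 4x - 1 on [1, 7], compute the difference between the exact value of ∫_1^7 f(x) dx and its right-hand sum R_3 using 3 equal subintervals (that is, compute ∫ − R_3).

-184

Exact integral: ∫_1^7 f(x) dx = 354.
R_3 = 538.
Error = 354 − 538 = -184.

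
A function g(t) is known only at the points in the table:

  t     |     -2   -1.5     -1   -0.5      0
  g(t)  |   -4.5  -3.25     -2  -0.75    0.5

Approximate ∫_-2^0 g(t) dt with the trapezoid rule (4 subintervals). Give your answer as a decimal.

-4

Δt = 0.5.
T_4 = (0.5/2)·[(-4.5) + 2·(-3.25) + 2·(-2) + 2·(-0.75) + 0.5] = -4.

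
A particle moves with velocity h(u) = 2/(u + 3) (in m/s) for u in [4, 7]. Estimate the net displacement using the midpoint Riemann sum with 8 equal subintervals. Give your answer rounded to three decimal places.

0.713

Δu = (7 − 4)/8 = 0.375.
Midpoints: 4.1875, 4.5625, 4.9375, 5.3125, 5.6875, 6.0625, 6.4375, 6.8125.
h(4.1875) = 32/115, h(4.5625) = 32/121, h(4.9375) = 32/127, h(5.3125) = 32/133, h(5.6875) = 32/139, h(6.0625) = 32/145, h(6.4375) = 32/151, h(6.8125) = 32/157.
Sum = Δu · [h(4.1875) + h(4.5625) + h(4.9375) + ...].
Sum ≈ 0.713.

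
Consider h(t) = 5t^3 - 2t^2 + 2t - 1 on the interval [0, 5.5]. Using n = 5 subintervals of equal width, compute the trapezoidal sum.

Δt = (5.5 − 0)/5 = 1.1.
h(0) = -1, h(1.1) = 5.435, h(2.2) = 46.96, h(3.3) = 163.505, h(4.4) = 395, h(5.5) = 781.375.
T_5 = (Δt/2)·[h(t_0) + 2h(t_1) + ... + 2h(t_{4}) + h(t_5)].
Sum = 1101.19625.

1101.19625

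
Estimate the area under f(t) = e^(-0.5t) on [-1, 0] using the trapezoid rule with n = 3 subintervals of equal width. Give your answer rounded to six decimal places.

1.300444

Δt = (0 − (-1))/3 = 1/3.
f(-1) ≈ 1.648721, f(-2/3) ≈ 1.395612, f(-1/3) ≈ 1.181360, f(0) ≈ 1.000000.
T_3 = (Δt/2)·[f(t_0) + 2f(t_1) + 2f(t_2) + f(t_3)].
Sum ≈ 1.300444.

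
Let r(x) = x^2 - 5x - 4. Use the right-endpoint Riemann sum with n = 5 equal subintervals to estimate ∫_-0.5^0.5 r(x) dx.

-4.41

Δx = (0.5 − (-0.5))/5 = 0.2.
Right endpoints: -0.3, -0.1, 0.1, 0.3, 0.5.
r(-0.3) = -2.41, r(-0.1) = -3.49, r(0.1) = -4.49, r(0.3) = -5.41, r(0.5) = -6.25.
Sum = Δx · [r(-0.3) + r(-0.1) + r(0.1) + r(0.3) + r(0.5)].
Sum = -4.41.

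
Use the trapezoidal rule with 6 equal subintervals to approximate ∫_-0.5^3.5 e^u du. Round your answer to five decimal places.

Δu = (3.5 − (-0.5))/6 = 2/3.
f(-0.5) ≈ 0.60653, f(1/6) ≈ 1.18136, f(5/6) ≈ 2.30098, f(1.5) ≈ 4.48169, f(13/6) ≈ 8.72914, f(17/6) ≈ 17.00204, f(3.5) ≈ 33.11545.
T_6 = (Δu/2)·[f(u_0) + 2f(u_1) + ... + 2f(u_{5}) + f(u_6)].
Sum ≈ 33.70413.

33.70413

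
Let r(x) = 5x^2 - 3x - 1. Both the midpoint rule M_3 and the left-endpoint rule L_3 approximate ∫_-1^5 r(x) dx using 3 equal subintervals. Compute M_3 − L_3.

72

M_3 = 158.
L_3 = 86.
M_3 − L_3 = 72.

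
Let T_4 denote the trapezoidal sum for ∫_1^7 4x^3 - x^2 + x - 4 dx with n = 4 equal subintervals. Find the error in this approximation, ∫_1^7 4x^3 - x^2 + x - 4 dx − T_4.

-105.75

Exact integral: ∫_1^7 f(x) dx = 2286.
T_4 = 2391.75.
Error = 2286 − 2391.75 = -105.75.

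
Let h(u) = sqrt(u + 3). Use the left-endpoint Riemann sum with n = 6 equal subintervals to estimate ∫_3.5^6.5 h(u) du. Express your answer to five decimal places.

Δu = (6.5 − 3.5)/6 = 0.5.
Left endpoints: 3.5, 4, 4.5, 5, 5.5, 6.
h(3.5) ≈ 2.54951, h(4) ≈ 2.64575, h(4.5) ≈ 2.73861, h(5) ≈ 2.82843, h(5.5) ≈ 2.91548, h(6) ≈ 3.00000.
Sum = Δu · [h(3.5) + h(4) + h(4.5) + ...].
Sum ≈ 8.33889.

8.33889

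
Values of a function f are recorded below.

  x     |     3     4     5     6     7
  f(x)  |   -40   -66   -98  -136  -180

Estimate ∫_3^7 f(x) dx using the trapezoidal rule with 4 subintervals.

Δx = 1.
T_4 = (1/2)·[(-40) + 2·(-66) + 2·(-98) + 2·(-136) + (-180)] = -410.

-410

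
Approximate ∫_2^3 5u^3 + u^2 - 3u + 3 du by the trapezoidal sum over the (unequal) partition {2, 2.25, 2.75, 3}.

Subinterval widths: 0.25, 0.5, 0.25.
f(2) = 41, f(2.25) = 58.265625, f(2.75) = 106.296875, f(3) = 138.
On each subinterval the trapezoid contributes (Δu_i/2)·[f(u_{i-1}) + f(u_i)].
Sum = 84.0859375.

84.0859375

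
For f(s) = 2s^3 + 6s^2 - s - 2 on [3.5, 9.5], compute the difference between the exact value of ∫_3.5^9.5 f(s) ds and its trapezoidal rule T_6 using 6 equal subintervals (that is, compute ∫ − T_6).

Exact integral: ∫_3.5^9.5 f(s) ds = 5575.5.
T_6 = 5620.5.
Error = 5575.5 − 5620.5 = -45.

-45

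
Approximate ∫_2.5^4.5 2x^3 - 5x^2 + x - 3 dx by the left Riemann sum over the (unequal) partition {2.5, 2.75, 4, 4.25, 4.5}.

Subinterval widths: 0.25, 1.25, 0.25, 0.25.
Left endpoints: 2.5, 2.75, 4, 4.25.
f(2.5) = -0.5, f(2.75) = 3.53125, f(4) = 49, f(4.25) = 64.46875.
Sum = Σ Δx_i · f(x_i).
Sum = 32.65625.

32.65625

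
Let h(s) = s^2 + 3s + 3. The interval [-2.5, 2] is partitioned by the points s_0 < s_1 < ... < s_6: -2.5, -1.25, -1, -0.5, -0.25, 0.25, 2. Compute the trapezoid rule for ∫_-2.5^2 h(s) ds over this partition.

19.265625

Subinterval widths: 1.25, 0.25, 0.5, 0.25, 0.5, 1.75.
h(-2.5) = 1.75, h(-1.25) = 0.8125, h(-1) = 1, h(-0.5) = 1.75, h(-0.25) = 2.3125, h(0.25) = 3.8125, h(2) = 13.
On each subinterval the trapezoid contributes (Δs_i/2)·[h(s_{i-1}) + h(s_i)].
Sum = 19.265625.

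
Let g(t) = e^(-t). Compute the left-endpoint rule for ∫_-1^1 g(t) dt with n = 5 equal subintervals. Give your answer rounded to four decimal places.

2.8517

Δt = (1 − (-1))/5 = 0.4.
Left endpoints: -1, -0.6, -0.2, 0.2, 0.6.
g(-1) ≈ 2.7183, g(-0.6) ≈ 1.8221, g(-0.2) ≈ 1.2214, g(0.2) ≈ 0.8187, g(0.6) ≈ 0.5488.
Sum = Δt · [g(-1) + g(-0.6) + g(-0.2) + g(0.2) + g(0.6)].
Sum ≈ 2.8517.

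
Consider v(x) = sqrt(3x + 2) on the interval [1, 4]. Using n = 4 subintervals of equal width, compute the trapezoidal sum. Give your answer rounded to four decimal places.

Δx = (4 − 1)/4 = 0.75.
v(1) ≈ 2.2361, v(1.75) ≈ 2.6926, v(2.5) ≈ 3.0822, v(3.25) ≈ 3.4278, v(4) ≈ 3.7417.
T_4 = (Δx/2)·[v(x_0) + 2v(x_1) + 2v(x_2) + 2v(x_3) + v(x_4)].
Sum ≈ 9.1436.

9.1436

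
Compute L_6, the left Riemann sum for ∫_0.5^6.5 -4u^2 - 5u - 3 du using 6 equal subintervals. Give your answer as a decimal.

Δu = (6.5 − 0.5)/6 = 1.
Left endpoints: 0.5, 1.5, 2.5, 3.5, 4.5, 5.5.
f(0.5) = -6.5, f(1.5) = -19.5, f(2.5) = -40.5, f(3.5) = -69.5, f(4.5) = -106.5, f(5.5) = -151.5.
Sum = Δu · [f(0.5) + f(1.5) + f(2.5) + ...].
Sum = -394.

-394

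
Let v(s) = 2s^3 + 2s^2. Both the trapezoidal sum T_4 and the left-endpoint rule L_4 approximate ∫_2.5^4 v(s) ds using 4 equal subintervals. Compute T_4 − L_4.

T_4 ≈ 141.47461.
L_4 ≈ 119.67773.
T_4 − L_4 = 21.796875.

21.796875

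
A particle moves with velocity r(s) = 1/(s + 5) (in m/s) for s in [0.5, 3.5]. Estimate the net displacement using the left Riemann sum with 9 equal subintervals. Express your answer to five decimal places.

Δs = (3.5 − 0.5)/9 = 1/3.
Left endpoints: 0.5, 5/6, 7/6, 1.5, 11/6, 13/6, 2.5, 17/6, 19/6.
r(0.5) = 2/11, r(5/6) = 6/35, r(7/6) = 6/37, r(1.5) = 2/13, r(11/6) = 6/41, r(13/6) = 6/43, r(2.5) = 2/15, r(17/6) = 6/47, r(19/6) = 6/49.
Sum = Δs · [r(0.5) + r(5/6) + r(7/6) + ...].
Sum ≈ 0.44619.

0.44619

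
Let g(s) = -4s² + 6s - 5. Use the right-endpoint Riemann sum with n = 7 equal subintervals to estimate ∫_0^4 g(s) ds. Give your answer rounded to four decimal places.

-69.6327

Δs = (4 − 0)/7 = 4/7.
Right endpoints: 4/7, 8/7, 12/7, 16/7, 20/7, 24/7, 4.
g(4/7) = -141/49, g(8/7) = -165/49, g(12/7) = -317/49, g(16/7) = -597/49, g(20/7) = -1005/49, g(24/7) = -1541/49, g(4) = -45.
Sum = Δs · [g(4/7) + g(8/7) + g(12/7) + ...].
Sum ≈ -69.6327.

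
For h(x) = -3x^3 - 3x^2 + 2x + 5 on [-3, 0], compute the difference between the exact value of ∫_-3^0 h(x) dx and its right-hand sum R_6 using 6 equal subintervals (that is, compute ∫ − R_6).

Exact integral: ∫_-3^0 h(x) dx = 39.75.
R_6 = 29.0625.
Error = 39.75 − 29.0625 = 10.6875.

10.6875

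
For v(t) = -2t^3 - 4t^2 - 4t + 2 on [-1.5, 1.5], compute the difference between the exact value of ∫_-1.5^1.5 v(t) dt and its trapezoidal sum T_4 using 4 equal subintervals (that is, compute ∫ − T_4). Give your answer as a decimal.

1.125

Exact integral: ∫_-1.5^1.5 v(t) dt = -3.
T_4 = -4.125.
Error = -3 − (-4.125) = 1.125.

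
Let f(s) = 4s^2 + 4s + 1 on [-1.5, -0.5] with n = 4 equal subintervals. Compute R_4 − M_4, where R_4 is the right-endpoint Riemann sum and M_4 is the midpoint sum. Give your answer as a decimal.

-0.4375

R_4 = 0.875.
M_4 = 1.3125.
R_4 − M_4 = -0.4375.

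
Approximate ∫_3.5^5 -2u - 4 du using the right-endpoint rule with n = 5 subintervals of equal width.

-19.2

Δu = (5 − 3.5)/5 = 0.3.
Right endpoints: 3.8, 4.1, 4.4, 4.7, 5.
f(3.8) = -11.6, f(4.1) = -12.2, f(4.4) = -12.8, f(4.7) = -13.4, f(5) = -14.
Sum = Δu · [f(3.8) + f(4.1) + f(4.4) + f(4.7) + f(5)].
Sum = -19.2.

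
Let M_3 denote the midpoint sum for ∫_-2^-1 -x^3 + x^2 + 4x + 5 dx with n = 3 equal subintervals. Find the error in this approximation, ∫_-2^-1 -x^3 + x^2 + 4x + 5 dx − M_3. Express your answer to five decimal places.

Exact integral: ∫_-2^-1 f(x) dx ≈ 5.0833333.
M_3 ≈ 5.0324074.
Error ≈ 5.0833333 − 5.0324074 ≈ 0.05093.

0.05093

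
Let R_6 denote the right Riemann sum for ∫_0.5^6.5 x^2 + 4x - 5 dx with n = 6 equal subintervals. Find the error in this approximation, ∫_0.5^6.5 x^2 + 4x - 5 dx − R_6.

Exact integral: ∫_0.5^6.5 f(x) dx = 145.5.
R_6 = 179.5.
Error = 145.5 − 179.5 = -34.

-34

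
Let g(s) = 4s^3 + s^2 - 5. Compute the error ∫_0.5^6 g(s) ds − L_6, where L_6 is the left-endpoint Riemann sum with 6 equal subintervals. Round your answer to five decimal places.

Exact integral: ∫_0.5^6 g(s) ds ≈ 1340.3958333.
L_6 ≈ 959.0497685.
Error ≈ 1340.3958333 − 959.0497685 ≈ 381.34606.

381.34606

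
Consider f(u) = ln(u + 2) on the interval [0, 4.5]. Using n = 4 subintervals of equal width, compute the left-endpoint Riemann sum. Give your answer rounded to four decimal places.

5.5814

Δu = (4.5 − 0)/4 = 1.125.
Left endpoints: 0, 1.125, 2.25, 3.375.
f(0) ≈ 0.6931, f(1.125) ≈ 1.1394, f(2.25) ≈ 1.4469, f(3.375) ≈ 1.6818.
Sum = Δu · [f(0) + f(1.125) + f(2.25) + f(3.375)].
Sum ≈ 5.5814.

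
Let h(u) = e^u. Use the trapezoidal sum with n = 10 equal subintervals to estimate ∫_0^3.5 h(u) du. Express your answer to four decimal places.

32.4426

Δu = (3.5 − 0)/10 = 0.35.
h(0) ≈ 1.0000, h(0.35) ≈ 1.4191, h(0.7) ≈ 2.0138, h(1.05) ≈ 2.8577, h(1.4) ≈ 4.0552, h(1.75) ≈ 5.7546, h(2.1) ≈ 8.1662, h(2.45) ≈ 11.5883, h(2.8) ≈ 16.4446, h(3.15) ≈ 23.3361, h(3.5) ≈ 33.1155.
T_10 = (Δu/2)·[h(u_0) + 2h(u_1) + ... + 2h(u_{9}) + h(u_10)].
Sum ≈ 32.4426.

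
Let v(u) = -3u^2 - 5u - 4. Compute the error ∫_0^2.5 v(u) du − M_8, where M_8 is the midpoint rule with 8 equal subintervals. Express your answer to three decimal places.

Exact integral: ∫_0^2.5 v(u) du = -41.25.
M_8 ≈ -41.18896.
Error ≈ -41.25 − (-41.18896) ≈ -0.061.

-0.061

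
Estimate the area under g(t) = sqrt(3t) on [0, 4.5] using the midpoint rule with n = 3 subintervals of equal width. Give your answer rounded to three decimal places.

Δt = (4.5 − 0)/3 = 1.5.
Midpoints: 0.75, 2.25, 3.75.
g(0.75) ≈ 1.500, g(2.25) ≈ 2.598, g(3.75) ≈ 3.354.
Sum = Δt · [g(0.75) + g(2.25) + g(3.75)].
Sum ≈ 11.178.

11.178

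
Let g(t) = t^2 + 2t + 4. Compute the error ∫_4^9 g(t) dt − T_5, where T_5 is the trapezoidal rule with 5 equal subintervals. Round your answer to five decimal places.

Exact integral: ∫_4^9 g(t) dt ≈ 306.6666667.
T_5 = 307.5.
Error ≈ 306.6666667 − 307.5 ≈ -0.83333.

-0.83333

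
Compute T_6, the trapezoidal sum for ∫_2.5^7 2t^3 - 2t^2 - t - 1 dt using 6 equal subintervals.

948.0234375

Δt = (7 − 2.5)/6 = 0.75.
f(2.5) = 15.25, f(3.25) = 43.28125, f(4) = 91, f(4.75) = 163.46875, f(5.5) = 265.75, f(6.25) = 402.90625, f(7) = 580.
T_6 = (Δt/2)·[f(t_0) + 2f(t_1) + ... + 2f(t_{5}) + f(t_6)].
Sum = 948.0234375.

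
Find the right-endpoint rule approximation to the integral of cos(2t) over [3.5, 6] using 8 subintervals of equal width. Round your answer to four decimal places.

-0.5632

Δt = (6 − 3.5)/8 = 0.3125.
Right endpoints: 3.8125, 4.125, 4.4375, 4.75, 5.0625, 5.375, 5.6875, 6.
f(3.8125) ≈ 0.2270, f(4.125) ≈ -0.3857, f(4.4375) ≈ -0.8526, f(4.75) ≈ -0.9972, f(5.0625) ≈ -0.7647, f(5.375) ≈ -0.2431, f(5.6875) ≈ 0.3704, f(6) ≈ 0.8439.
Sum = Δt · [f(3.8125) + f(4.125) + f(4.4375) + ...].
Sum ≈ -0.5632.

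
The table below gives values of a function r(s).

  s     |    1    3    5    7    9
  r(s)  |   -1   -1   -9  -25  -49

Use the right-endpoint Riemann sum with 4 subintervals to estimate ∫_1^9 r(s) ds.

-168

Δs = 2.
Sum = 2·[(-1) + (-9) + (-25) + (-49)] = -168.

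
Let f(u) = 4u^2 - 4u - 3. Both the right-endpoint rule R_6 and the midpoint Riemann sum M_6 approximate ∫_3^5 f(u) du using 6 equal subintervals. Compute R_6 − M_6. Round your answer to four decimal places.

9.5556

R_6 ≈ 102.148148.
M_6 ≈ 92.592593.
R_6 − M_6 ≈ 9.5556.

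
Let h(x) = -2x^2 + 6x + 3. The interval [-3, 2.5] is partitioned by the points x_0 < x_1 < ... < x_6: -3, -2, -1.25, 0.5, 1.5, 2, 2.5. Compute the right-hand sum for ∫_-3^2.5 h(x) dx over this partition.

Subinterval widths: 1, 0.75, 1.75, 1, 0.5, 0.5.
Right endpoints: -2, -1.25, 0.5, 1.5, 2, 2.5.
h(-2) = -17, h(-1.25) = -7.625, h(0.5) = 5.5, h(1.5) = 7.5, h(2) = 7, h(2.5) = 5.5.
Sum = Σ Δx_i · h(x_i).
Sum = 0.65625.

0.65625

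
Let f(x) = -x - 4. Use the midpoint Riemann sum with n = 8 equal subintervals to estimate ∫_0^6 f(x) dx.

-42

Δx = (6 − 0)/8 = 0.75.
Midpoints: 0.375, 1.125, 1.875, 2.625, 3.375, 4.125, 4.875, 5.625.
f(0.375) = -4.375, f(1.125) = -5.125, f(1.875) = -5.875, f(2.625) = -6.625, f(3.375) = -7.375, f(4.125) = -8.125, f(4.875) = -8.875, f(5.625) = -9.625.
Sum = Δx · [f(0.375) + f(1.125) + f(1.875) + ...].
Sum = -42.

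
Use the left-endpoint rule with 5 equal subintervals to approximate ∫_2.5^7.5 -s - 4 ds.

-42.5

Δs = (7.5 − 2.5)/5 = 1.
Left endpoints: 2.5, 3.5, 4.5, 5.5, 6.5.
f(2.5) = -6.5, f(3.5) = -7.5, f(4.5) = -8.5, f(5.5) = -9.5, f(6.5) = -10.5.
Sum = Δs · [f(2.5) + f(3.5) + f(4.5) + f(5.5) + f(6.5)].
Sum = -42.5.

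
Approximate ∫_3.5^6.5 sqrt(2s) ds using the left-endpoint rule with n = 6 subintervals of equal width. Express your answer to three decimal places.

9.209

Δs = (6.5 − 3.5)/6 = 0.5.
Left endpoints: 3.5, 4, 4.5, 5, 5.5, 6.
f(3.5) ≈ 2.646, f(4) ≈ 2.828, f(4.5) ≈ 3.000, f(5) ≈ 3.162, f(5.5) ≈ 3.317, f(6) ≈ 3.464.
Sum = Δs · [f(3.5) + f(4) + f(4.5) + ...].
Sum ≈ 9.209.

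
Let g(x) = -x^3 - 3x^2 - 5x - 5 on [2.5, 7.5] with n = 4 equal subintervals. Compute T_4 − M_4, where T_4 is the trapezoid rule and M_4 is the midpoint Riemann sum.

T_4 = -1360.9375.
M_4 = -1325.78125.
T_4 − M_4 = -35.15625.

-35.15625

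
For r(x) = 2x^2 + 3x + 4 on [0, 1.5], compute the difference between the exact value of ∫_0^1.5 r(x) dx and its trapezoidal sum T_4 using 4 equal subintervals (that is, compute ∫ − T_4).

Exact integral: ∫_0^1.5 r(x) dx = 11.625.
T_4 = 11.6953125.
Error = 11.625 − 11.6953125 = -0.0703125.

-0.0703125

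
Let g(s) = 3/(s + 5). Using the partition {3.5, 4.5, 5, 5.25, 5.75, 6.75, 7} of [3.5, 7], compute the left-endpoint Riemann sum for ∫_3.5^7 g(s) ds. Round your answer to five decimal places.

Subinterval widths: 1, 0.5, 0.25, 0.5, 1, 0.25.
Left endpoints: 3.5, 4.5, 5, 5.25, 5.75, 6.75.
g(3.5) = 6/17, g(4.5) = 6/19, g(5) = 0.3, g(5.25) = 12/41, g(5.75) = 12/43, g(6.75) = 12/47.
Sum = Σ Δs_i · g(s_i).
Sum ≈ 1.07508.

1.07508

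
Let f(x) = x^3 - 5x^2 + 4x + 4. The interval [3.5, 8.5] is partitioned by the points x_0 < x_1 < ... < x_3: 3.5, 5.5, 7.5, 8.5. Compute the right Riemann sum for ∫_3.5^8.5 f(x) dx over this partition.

Subinterval widths: 2, 2, 1.
Right endpoints: 5.5, 7.5, 8.5.
f(5.5) = 41.125, f(7.5) = 174.625, f(8.5) = 290.875.
Sum = Σ Δx_i · f(x_i).
Sum = 722.375.

722.375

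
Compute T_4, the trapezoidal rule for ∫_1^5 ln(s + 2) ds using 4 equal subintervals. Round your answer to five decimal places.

Δs = (5 − 1)/4 = 1.
f(1) ≈ 1.09861, f(2) ≈ 1.38629, f(3) ≈ 1.60944, f(4) ≈ 1.79176, f(5) ≈ 1.94591.
T_4 = (Δs/2)·[f(s_0) + 2f(s_1) + 2f(s_2) + 2f(s_3) + f(s_4)].
Sum ≈ 6.30975.

6.30975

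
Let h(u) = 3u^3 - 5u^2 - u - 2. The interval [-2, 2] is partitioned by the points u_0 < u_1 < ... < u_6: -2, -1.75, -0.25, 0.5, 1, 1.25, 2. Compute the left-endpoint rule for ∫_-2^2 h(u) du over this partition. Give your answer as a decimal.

Subinterval widths: 0.25, 1.5, 0.75, 0.5, 0.25, 0.75.
Left endpoints: -2, -1.75, -0.25, 0.5, 1, 1.25.
h(-2) = -44, h(-1.75) = -31.640625, h(-0.25) = -2.109375, h(0.5) = -3.375, h(1) = -5, h(1.25) = -5.203125.
Sum = Σ Δu_i · h(u_i).
Sum = -66.8828125.

-66.8828125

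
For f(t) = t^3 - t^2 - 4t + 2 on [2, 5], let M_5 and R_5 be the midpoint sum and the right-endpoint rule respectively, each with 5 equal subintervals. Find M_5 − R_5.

M_5 = 76.395.
R_5 = 104.16.
M_5 − R_5 = -27.765.

-27.765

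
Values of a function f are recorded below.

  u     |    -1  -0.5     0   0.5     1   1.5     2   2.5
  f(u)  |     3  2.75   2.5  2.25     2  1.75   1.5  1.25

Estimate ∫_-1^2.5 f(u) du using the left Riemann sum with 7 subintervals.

Δu = 0.5.
Sum = 0.5·[3 + 2.75 + 2.5 + 2.25 + 2 + 1.75 + 1.5] = 7.875.

7.875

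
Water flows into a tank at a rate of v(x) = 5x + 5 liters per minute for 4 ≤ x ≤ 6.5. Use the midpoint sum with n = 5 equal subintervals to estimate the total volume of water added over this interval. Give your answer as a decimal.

Δx = (6.5 − 4)/5 = 0.5.
Midpoints: 4.25, 4.75, 5.25, 5.75, 6.25.
v(4.25) = 26.25, v(4.75) = 28.75, v(5.25) = 31.25, v(5.75) = 33.75, v(6.25) = 36.25.
Sum = Δx · [v(4.25) + v(4.75) + v(5.25) + v(5.75) + v(6.25)].
Sum = 78.125.

78.125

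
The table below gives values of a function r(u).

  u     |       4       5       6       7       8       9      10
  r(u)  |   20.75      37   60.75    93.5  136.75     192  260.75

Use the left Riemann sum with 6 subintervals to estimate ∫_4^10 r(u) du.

Δu = 1.
Sum = 1·[20.75 + 37 + 60.75 + 93.5 + 136.75 + 192] = 540.75.

540.75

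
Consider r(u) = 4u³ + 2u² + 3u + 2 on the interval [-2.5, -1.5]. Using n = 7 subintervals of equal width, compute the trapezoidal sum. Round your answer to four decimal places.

Δu = (-1.5 − (-2.5))/7 = 1/7.
r(-2.5) = -55.5, r(-33/14) = -31793/686, r(-31/14) = -26249/686, r(-29/14) = -21393/686, r(-27/14) = -17177/686, r(-25/14) = -13553/686, r(-23/14) = -10473/686, r(-1.5) = -11.5.
T_7 = (Δu/2)·[r(u_0) + 2r(u_1) + ... + 2r(u_{6}) + r(u_7)].
Sum ≈ -29.9082.

-29.9082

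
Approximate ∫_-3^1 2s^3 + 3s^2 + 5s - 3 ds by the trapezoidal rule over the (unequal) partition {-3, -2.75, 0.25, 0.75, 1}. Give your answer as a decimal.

Subinterval widths: 0.25, 3, 0.5, 0.25.
f(-3) = -45, f(-2.75) = -35.65625, f(0.25) = -1.53125, f(0.75) = 3.28125, f(1) = 7.
On each subinterval the trapezoid contributes (Δs_i/2)·[f(s_{i-1}) + f(s_i)].
Sum = -64.140625.

-64.140625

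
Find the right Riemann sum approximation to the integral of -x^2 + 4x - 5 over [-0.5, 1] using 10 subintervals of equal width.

Δx = (1 − (-0.5))/10 = 0.15.
Right endpoints: -0.35, -0.2, -0.05, 0.1, 0.25, 0.4, 0.55, 0.7, 0.85, 1.
f(-0.35) = -6.5225, f(-0.2) = -5.84, f(-0.05) = -5.2025, f(0.1) = -4.61, f(0.25) = -4.0625, f(0.4) = -3.56, f(0.55) = -3.1025, f(0.7) = -2.69, f(0.85) = -2.3225, f(1) = -2.
Sum = Δx · [f(-0.35) + f(-0.2) + f(-0.05) + ...].
Sum = -5.986875.

-5.986875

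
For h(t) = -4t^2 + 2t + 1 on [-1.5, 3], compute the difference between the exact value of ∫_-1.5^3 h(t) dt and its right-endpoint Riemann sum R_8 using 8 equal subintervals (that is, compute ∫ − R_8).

6.01171875

Exact integral: ∫_-1.5^3 h(t) dt = -29.25.
R_8 = -35.26171875.
Error = -29.25 − (-35.26171875) = 6.01171875.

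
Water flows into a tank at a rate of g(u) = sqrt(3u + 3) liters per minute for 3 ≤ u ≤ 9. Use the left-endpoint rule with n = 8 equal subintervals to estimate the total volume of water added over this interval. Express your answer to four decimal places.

Δu = (9 − 3)/8 = 0.75.
Left endpoints: 3, 3.75, 4.5, 5.25, 6, 6.75, 7.5, 8.25.
g(3) ≈ 3.4641, g(3.75) ≈ 3.7749, g(4.5) ≈ 4.0620, g(5.25) ≈ 4.3301, g(6) ≈ 4.5826, g(6.75) ≈ 4.8218, g(7.5) ≈ 5.0498, g(8.25) ≈ 5.2678.
Sum = Δu · [g(3) + g(3.75) + g(4.5) + ...].
Sum ≈ 26.5149.

26.5149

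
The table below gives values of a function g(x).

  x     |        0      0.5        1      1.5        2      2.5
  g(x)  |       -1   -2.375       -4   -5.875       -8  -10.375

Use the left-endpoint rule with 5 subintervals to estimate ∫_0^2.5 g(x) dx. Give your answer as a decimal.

Δx = 0.5.
Sum = 0.5·[(-1) + (-2.375) + (-4) + (-5.875) + (-8)] = -10.625.

-10.625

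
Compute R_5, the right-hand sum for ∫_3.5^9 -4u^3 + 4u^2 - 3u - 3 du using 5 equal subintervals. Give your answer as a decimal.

Δu = (9 − 3.5)/5 = 1.1.
Right endpoints: 4.6, 5.7, 6.8, 7.9, 9.
f(4.6) = -321.504, f(5.7) = -630.912, f(6.8) = -1096.168, f(7.9) = -1749.216, f(9) = -2622.
Sum = Δu · [f(4.6) + f(5.7) + f(6.8) + f(7.9) + f(9)].
Sum = -7061.78.

-7061.78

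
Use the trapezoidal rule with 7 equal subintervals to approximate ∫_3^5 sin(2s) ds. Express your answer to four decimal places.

Δs = (5 − 3)/7 = 2/7.
f(3) ≈ -0.2794, f(23/7) ≈ 0.2843, f(25/7) ≈ 0.7576, f(27/7) ≈ 0.9903, f(29/7) ≈ 0.9082, f(31/7) ≈ 0.5376, f(33/7) ≈ -0.0038, f(5) ≈ -0.5440.
T_7 = (Δs/2)·[f(s_0) + 2f(s_1) + ... + 2f(s_{6}) + f(s_7)].
Sum ≈ 0.8750.

0.8750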